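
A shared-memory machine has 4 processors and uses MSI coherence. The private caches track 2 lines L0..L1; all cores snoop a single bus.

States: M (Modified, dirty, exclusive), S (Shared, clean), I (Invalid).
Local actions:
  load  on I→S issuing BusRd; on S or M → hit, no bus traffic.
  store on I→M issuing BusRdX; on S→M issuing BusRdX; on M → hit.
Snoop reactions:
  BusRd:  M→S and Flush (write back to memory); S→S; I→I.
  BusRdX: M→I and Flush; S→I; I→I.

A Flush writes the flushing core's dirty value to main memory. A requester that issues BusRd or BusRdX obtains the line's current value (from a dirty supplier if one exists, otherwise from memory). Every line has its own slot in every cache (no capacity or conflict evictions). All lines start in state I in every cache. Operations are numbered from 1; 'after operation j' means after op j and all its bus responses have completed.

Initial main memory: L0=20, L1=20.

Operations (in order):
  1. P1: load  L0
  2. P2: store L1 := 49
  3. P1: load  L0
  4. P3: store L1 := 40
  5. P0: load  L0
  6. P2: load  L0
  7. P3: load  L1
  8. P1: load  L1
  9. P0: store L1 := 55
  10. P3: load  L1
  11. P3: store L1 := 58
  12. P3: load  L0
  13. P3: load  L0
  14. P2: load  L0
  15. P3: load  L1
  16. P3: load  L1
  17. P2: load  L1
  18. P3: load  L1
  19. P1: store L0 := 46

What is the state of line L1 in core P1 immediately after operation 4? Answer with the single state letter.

state = I

  op1 P1: load  L0 → I/S/I/I on L0; bus BusRd; mem=20
  op2 P2: store L1 := 49 → I/I/M/I on L1; bus BusRdX; mem=20
  op3 P1: load  L0 → I/S/I/I on L0; bus (none); mem=20
  op4 P3: store L1 := 40 → I/I/I/M on L1; bus BusRdX Flush; mem=49
  op5 P0: load  L0 → S/S/I/I on L0; bus BusRd; mem=20
  op6 P2: load  L0 → S/S/S/I on L0; bus BusRd; mem=20
  op7 P3: load  L1 → I/I/I/M on L1; bus (none); mem=49
  op8 P1: load  L1 → I/S/I/S on L1; bus BusRd Flush; mem=40
  op9 P0: store L1 := 55 → M/I/I/I on L1; bus BusRdX; mem=40
  op10 P3: load  L1 → S/I/I/S on L1; bus BusRd Flush; mem=55
  op11 P3: store L1 := 58 → I/I/I/M on L1; bus BusRdX; mem=55
  op12 P3: load  L0 → S/S/S/S on L0; bus BusRd; mem=20
  op13 P3: load  L0 → S/S/S/S on L0; bus (none); mem=20
  op14 P2: load  L0 → S/S/S/S on L0; bus (none); mem=20
  op15 P3: load  L1 → I/I/I/M on L1; bus (none); mem=55
  op16 P3: load  L1 → I/I/I/M on L1; bus (none); mem=55
  op17 P2: load  L1 → I/I/S/S on L1; bus BusRd Flush; mem=58
  op18 P3: load  L1 → I/I/S/S on L1; bus (none); mem=58
  op19 P1: store L0 := 46 → I/M/I/I on L0; bus BusRdX; mem=20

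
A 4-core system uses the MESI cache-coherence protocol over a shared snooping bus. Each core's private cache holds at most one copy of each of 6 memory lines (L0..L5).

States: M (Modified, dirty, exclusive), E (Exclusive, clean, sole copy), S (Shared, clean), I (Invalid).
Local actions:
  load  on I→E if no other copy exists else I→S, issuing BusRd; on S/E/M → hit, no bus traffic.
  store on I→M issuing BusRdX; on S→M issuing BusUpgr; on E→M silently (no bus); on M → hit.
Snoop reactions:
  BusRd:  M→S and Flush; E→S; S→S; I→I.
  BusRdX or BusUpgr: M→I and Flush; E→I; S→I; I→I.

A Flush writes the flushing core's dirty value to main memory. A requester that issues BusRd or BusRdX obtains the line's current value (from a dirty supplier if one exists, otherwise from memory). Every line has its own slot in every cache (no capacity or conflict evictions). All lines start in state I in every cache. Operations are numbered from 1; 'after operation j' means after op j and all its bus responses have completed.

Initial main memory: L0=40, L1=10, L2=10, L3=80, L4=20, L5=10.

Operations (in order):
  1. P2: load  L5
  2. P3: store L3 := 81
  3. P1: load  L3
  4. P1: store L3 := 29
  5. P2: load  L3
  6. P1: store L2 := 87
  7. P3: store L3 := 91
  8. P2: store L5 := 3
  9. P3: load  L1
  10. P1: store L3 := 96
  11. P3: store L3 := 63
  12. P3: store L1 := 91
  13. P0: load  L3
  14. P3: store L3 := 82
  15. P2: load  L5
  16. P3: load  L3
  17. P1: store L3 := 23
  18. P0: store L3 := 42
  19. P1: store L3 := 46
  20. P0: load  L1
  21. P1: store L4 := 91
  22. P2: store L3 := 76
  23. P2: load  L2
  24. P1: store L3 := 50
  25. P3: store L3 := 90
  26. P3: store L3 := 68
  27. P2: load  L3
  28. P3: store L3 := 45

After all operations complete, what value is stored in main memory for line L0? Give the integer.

  op1 P2: load  L5 → I/I/E/I on L5; bus BusRd; mem=10
  op2 P3: store L3 := 81 → I/I/I/M on L3; bus BusRdX; mem=80
  op3 P1: load  L3 → I/S/I/S on L3; bus BusRd Flush; mem=81
  op4 P1: store L3 := 29 → I/M/I/I on L3; bus BusUpgr; mem=81
  op5 P2: load  L3 → I/S/S/I on L3; bus BusRd Flush; mem=29
  op6 P1: store L2 := 87 → I/M/I/I on L2; bus BusRdX; mem=10
  op7 P3: store L3 := 91 → I/I/I/M on L3; bus BusRdX; mem=29
  op8 P2: store L5 := 3 → I/I/M/I on L5; bus (none); mem=10
  op9 P3: load  L1 → I/I/I/E on L1; bus BusRd; mem=10
  op10 P1: store L3 := 96 → I/M/I/I on L3; bus BusRdX Flush; mem=91
  op11 P3: store L3 := 63 → I/I/I/M on L3; bus BusRdX Flush; mem=96
  op12 P3: store L1 := 91 → I/I/I/M on L1; bus (none); mem=10
  op13 P0: load  L3 → S/I/I/S on L3; bus BusRd Flush; mem=63
  op14 P3: store L3 := 82 → I/I/I/M on L3; bus BusUpgr; mem=63
  op15 P2: load  L5 → I/I/M/I on L5; bus (none); mem=10
  op16 P3: load  L3 → I/I/I/M on L3; bus (none); mem=63
  op17 P1: store L3 := 23 → I/M/I/I on L3; bus BusRdX Flush; mem=82
  op18 P0: store L3 := 42 → M/I/I/I on L3; bus BusRdX Flush; mem=23
  op19 P1: store L3 := 46 → I/M/I/I on L3; bus BusRdX Flush; mem=42
  op20 P0: load  L1 → S/I/I/S on L1; bus BusRd Flush; mem=91
  op21 P1: store L4 := 91 → I/M/I/I on L4; bus BusRdX; mem=20
  op22 P2: store L3 := 76 → I/I/M/I on L3; bus BusRdX Flush; mem=46
  op23 P2: load  L2 → I/S/S/I on L2; bus BusRd Flush; mem=87
  op24 P1: store L3 := 50 → I/M/I/I on L3; bus BusRdX Flush; mem=76
  op25 P3: store L3 := 90 → I/I/I/M on L3; bus BusRdX Flush; mem=50
  op26 P3: store L3 := 68 → I/I/I/M on L3; bus (none); mem=50
  op27 P2: load  L3 → I/I/S/S on L3; bus BusRd Flush; mem=68
  op28 P3: store L3 := 45 → I/I/I/M on L3; bus BusUpgr; mem=68

memory[L0] = 40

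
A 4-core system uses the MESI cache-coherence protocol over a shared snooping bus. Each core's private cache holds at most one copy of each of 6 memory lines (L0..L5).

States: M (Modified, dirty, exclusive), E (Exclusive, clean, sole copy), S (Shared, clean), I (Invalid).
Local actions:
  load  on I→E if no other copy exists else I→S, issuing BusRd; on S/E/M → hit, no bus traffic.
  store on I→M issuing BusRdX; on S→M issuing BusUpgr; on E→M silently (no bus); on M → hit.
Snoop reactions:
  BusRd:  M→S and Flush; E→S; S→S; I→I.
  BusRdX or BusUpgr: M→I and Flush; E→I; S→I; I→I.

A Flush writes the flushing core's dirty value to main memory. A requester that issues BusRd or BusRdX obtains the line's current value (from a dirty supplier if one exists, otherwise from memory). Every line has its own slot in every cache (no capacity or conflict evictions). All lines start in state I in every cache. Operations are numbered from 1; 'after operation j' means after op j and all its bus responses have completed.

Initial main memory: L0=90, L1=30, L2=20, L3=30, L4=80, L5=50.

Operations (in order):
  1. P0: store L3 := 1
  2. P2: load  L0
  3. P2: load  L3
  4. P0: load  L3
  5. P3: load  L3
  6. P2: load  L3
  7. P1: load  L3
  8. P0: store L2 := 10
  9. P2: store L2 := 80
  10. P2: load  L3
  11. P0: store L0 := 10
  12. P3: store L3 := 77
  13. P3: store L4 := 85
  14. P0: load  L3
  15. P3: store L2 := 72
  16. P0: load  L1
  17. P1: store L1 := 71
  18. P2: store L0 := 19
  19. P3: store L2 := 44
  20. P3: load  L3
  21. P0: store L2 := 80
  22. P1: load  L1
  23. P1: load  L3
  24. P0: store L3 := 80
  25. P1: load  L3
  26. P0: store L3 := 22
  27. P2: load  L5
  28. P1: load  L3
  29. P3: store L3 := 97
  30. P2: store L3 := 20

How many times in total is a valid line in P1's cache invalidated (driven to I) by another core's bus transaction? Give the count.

  op1 P0: store L3 := 1 → M/I/I/I on L3; bus BusRdX; mem=30
  op2 P2: load  L0 → I/I/E/I on L0; bus BusRd; mem=90
  op3 P2: load  L3 → S/I/S/I on L3; bus BusRd Flush; mem=1
  op4 P0: load  L3 → S/I/S/I on L3; bus (none); mem=1
  op5 P3: load  L3 → S/I/S/S on L3; bus BusRd; mem=1
  op6 P2: load  L3 → S/I/S/S on L3; bus (none); mem=1
  op7 P1: load  L3 → S/S/S/S on L3; bus BusRd; mem=1
  op8 P0: store L2 := 10 → M/I/I/I on L2; bus BusRdX; mem=20
  op9 P2: store L2 := 80 → I/I/M/I on L2; bus BusRdX Flush; mem=10
  op10 P2: load  L3 → S/S/S/S on L3; bus (none); mem=1
  op11 P0: store L0 := 10 → M/I/I/I on L0; bus BusRdX; mem=90
  op12 P3: store L3 := 77 → I/I/I/M on L3; bus BusUpgr; mem=1
  op13 P3: store L4 := 85 → I/I/I/M on L4; bus BusRdX; mem=80
  op14 P0: load  L3 → S/I/I/S on L3; bus BusRd Flush; mem=77
  op15 P3: store L2 := 72 → I/I/I/M on L2; bus BusRdX Flush; mem=80
  op16 P0: load  L1 → E/I/I/I on L1; bus BusRd; mem=30
  op17 P1: store L1 := 71 → I/M/I/I on L1; bus BusRdX; mem=30
  op18 P2: store L0 := 19 → I/I/M/I on L0; bus BusRdX Flush; mem=10
  op19 P3: store L2 := 44 → I/I/I/M on L2; bus (none); mem=80
  op20 P3: load  L3 → S/I/I/S on L3; bus (none); mem=77
  op21 P0: store L2 := 80 → M/I/I/I on L2; bus BusRdX Flush; mem=44
  op22 P1: load  L1 → I/M/I/I on L1; bus (none); mem=30
  op23 P1: load  L3 → S/S/I/S on L3; bus BusRd; mem=77
  op24 P0: store L3 := 80 → M/I/I/I on L3; bus BusUpgr; mem=77
  op25 P1: load  L3 → S/S/I/I on L3; bus BusRd Flush; mem=80
  op26 P0: store L3 := 22 → M/I/I/I on L3; bus BusUpgr; mem=80
  op27 P2: load  L5 → I/I/E/I on L5; bus BusRd; mem=50
  op28 P1: load  L3 → S/S/I/I on L3; bus BusRd Flush; mem=22
  op29 P3: store L3 := 97 → I/I/I/M on L3; bus BusRdX; mem=22
  op30 P2: store L3 := 20 → I/I/M/I on L3; bus BusRdX Flush; mem=97

invalidations = 4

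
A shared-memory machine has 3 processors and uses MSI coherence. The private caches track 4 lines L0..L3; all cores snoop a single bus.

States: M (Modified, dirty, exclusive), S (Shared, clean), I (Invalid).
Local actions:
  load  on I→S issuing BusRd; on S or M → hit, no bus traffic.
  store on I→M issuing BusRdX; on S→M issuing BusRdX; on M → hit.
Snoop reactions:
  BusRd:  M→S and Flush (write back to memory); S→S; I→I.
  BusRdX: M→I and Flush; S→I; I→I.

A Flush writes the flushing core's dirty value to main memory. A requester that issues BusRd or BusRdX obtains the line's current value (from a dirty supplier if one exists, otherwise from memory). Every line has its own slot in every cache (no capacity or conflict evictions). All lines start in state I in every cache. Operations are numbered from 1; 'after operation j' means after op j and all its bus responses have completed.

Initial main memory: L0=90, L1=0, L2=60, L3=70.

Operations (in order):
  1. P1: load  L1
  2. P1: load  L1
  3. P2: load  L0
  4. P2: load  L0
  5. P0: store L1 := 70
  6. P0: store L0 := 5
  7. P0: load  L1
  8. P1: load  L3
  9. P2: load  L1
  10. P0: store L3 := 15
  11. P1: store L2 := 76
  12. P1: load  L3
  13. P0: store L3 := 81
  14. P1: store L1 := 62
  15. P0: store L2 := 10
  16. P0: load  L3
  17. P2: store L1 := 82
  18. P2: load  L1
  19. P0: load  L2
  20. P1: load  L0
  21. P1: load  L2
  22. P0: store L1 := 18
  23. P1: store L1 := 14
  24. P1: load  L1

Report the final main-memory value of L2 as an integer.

  op1 P1: load  L1 → I/S/I on L1; bus BusRd; mem=0
  op2 P1: load  L1 → I/S/I on L1; bus (none); mem=0
  op3 P2: load  L0 → I/I/S on L0; bus BusRd; mem=90
  op4 P2: load  L0 → I/I/S on L0; bus (none); mem=90
  op5 P0: store L1 := 70 → M/I/I on L1; bus BusRdX; mem=0
  op6 P0: store L0 := 5 → M/I/I on L0; bus BusRdX; mem=90
  op7 P0: load  L1 → M/I/I on L1; bus (none); mem=0
  op8 P1: load  L3 → I/S/I on L3; bus BusRd; mem=70
  op9 P2: load  L1 → S/I/S on L1; bus BusRd Flush; mem=70
  op10 P0: store L3 := 15 → M/I/I on L3; bus BusRdX; mem=70
  op11 P1: store L2 := 76 → I/M/I on L2; bus BusRdX; mem=60
  op12 P1: load  L3 → S/S/I on L3; bus BusRd Flush; mem=15
  op13 P0: store L3 := 81 → M/I/I on L3; bus BusRdX; mem=15
  op14 P1: store L1 := 62 → I/M/I on L1; bus BusRdX; mem=70
  op15 P0: store L2 := 10 → M/I/I on L2; bus BusRdX Flush; mem=76
  op16 P0: load  L3 → M/I/I on L3; bus (none); mem=15
  op17 P2: store L1 := 82 → I/I/M on L1; bus BusRdX Flush; mem=62
  op18 P2: load  L1 → I/I/M on L1; bus (none); mem=62
  op19 P0: load  L2 → M/I/I on L2; bus (none); mem=76
  op20 P1: load  L0 → S/S/I on L0; bus BusRd Flush; mem=5
  op21 P1: load  L2 → S/S/I on L2; bus BusRd Flush; mem=10
  op22 P0: store L1 := 18 → M/I/I on L1; bus BusRdX Flush; mem=82
  op23 P1: store L1 := 14 → I/M/I on L1; bus BusRdX Flush; mem=18
  op24 P1: load  L1 → I/M/I on L1; bus (none); mem=18

memory[L2] = 10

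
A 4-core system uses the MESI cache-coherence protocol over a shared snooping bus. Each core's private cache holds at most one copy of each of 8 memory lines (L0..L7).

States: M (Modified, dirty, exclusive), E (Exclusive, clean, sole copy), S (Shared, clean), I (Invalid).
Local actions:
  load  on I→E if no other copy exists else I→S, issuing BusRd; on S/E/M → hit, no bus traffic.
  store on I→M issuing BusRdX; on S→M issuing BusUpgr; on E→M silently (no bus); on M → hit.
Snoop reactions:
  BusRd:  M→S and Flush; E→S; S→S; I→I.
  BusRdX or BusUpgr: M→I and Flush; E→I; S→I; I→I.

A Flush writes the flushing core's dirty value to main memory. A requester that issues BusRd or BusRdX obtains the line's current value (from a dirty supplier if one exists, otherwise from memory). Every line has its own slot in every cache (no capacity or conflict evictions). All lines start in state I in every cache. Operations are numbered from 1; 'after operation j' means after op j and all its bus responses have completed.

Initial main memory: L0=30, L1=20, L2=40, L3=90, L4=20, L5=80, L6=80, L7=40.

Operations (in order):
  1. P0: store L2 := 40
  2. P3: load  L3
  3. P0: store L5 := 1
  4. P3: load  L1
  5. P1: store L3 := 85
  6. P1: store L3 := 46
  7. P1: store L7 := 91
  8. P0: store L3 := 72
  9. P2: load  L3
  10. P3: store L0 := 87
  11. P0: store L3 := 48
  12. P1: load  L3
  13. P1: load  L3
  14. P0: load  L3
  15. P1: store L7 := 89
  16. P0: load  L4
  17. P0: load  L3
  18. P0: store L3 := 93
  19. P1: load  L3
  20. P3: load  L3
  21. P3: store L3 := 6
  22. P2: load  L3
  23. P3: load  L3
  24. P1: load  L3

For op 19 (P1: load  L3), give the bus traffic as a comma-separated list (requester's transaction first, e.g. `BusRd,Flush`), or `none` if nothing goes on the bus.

  op1 P0: store L2 := 40 → M/I/I/I on L2; bus BusRdX; mem=40
  op2 P3: load  L3 → I/I/I/E on L3; bus BusRd; mem=90
  op3 P0: store L5 := 1 → M/I/I/I on L5; bus BusRdX; mem=80
  op4 P3: load  L1 → I/I/I/E on L1; bus BusRd; mem=20
  op5 P1: store L3 := 85 → I/M/I/I on L3; bus BusRdX; mem=90
  op6 P1: store L3 := 46 → I/M/I/I on L3; bus (none); mem=90
  op7 P1: store L7 := 91 → I/M/I/I on L7; bus BusRdX; mem=40
  op8 P0: store L3 := 72 → M/I/I/I on L3; bus BusRdX Flush; mem=46
  op9 P2: load  L3 → S/I/S/I on L3; bus BusRd Flush; mem=72
  op10 P3: store L0 := 87 → I/I/I/M on L0; bus BusRdX; mem=30
  op11 P0: store L3 := 48 → M/I/I/I on L3; bus BusUpgr; mem=72
  op12 P1: load  L3 → S/S/I/I on L3; bus BusRd Flush; mem=48
  op13 P1: load  L3 → S/S/I/I on L3; bus (none); mem=48
  op14 P0: load  L3 → S/S/I/I on L3; bus (none); mem=48
  op15 P1: store L7 := 89 → I/M/I/I on L7; bus (none); mem=40
  op16 P0: load  L4 → E/I/I/I on L4; bus BusRd; mem=20
  op17 P0: load  L3 → S/S/I/I on L3; bus (none); mem=48
  op18 P0: store L3 := 93 → M/I/I/I on L3; bus BusUpgr; mem=48
  op19 P1: load  L3 → S/S/I/I on L3; bus BusRd Flush; mem=93
  op20 P3: load  L3 → S/S/I/S on L3; bus BusRd; mem=93
  op21 P3: store L3 := 6 → I/I/I/M on L3; bus BusUpgr; mem=93
  op22 P2: load  L3 → I/I/S/S on L3; bus BusRd Flush; mem=6
  op23 P3: load  L3 → I/I/S/S on L3; bus (none); mem=6
  op24 P1: load  L3 → I/S/S/S on L3; bus BusRd; mem=6

bus = BusRd,Flush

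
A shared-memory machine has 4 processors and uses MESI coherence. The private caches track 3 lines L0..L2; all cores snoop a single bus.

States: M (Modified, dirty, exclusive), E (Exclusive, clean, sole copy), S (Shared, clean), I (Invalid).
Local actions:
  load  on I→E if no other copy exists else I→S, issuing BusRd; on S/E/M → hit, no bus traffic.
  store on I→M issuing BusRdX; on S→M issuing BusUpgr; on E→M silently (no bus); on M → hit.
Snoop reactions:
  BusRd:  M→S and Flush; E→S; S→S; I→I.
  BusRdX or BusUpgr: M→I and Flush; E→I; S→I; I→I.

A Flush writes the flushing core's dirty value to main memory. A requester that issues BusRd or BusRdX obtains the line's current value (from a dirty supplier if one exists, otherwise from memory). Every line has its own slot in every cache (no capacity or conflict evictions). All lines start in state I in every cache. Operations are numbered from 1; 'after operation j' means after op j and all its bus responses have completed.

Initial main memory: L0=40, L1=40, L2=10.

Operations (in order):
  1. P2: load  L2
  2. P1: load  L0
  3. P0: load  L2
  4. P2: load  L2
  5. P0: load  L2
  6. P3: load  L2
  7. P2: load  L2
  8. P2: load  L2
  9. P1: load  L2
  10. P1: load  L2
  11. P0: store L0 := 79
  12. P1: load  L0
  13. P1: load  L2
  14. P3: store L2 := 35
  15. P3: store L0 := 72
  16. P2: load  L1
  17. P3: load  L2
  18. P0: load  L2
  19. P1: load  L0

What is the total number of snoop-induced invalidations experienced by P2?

step 1: P2: load  L2  ⟶  IIEI  (L2)  txn=BusRd  M[L2]=10
step 2: P1: load  L0  ⟶  IEII  (L0)  txn=BusRd  M[L0]=40
step 3: P0: load  L2  ⟶  SISI  (L2)  txn=BusRd  M[L2]=10
step 4: P2: load  L2  ⟶  SISI  (L2)  txn=∅  M[L2]=10
step 5: P0: load  L2  ⟶  SISI  (L2)  txn=∅  M[L2]=10
step 6: P3: load  L2  ⟶  SISS  (L2)  txn=BusRd  M[L2]=10
step 7: P2: load  L2  ⟶  SISS  (L2)  txn=∅  M[L2]=10
step 8: P2: load  L2  ⟶  SISS  (L2)  txn=∅  M[L2]=10
step 9: P1: load  L2  ⟶  SSSS  (L2)  txn=BusRd  M[L2]=10
step 10: P1: load  L2  ⟶  SSSS  (L2)  txn=∅  M[L2]=10
step 11: P0: store L0 := 79  ⟶  MIII  (L0)  txn=BusRdX  M[L0]=40
step 12: P1: load  L0  ⟶  SSII  (L0)  txn=BusRd+Flush  M[L0]=79
step 13: P1: load  L2  ⟶  SSSS  (L2)  txn=∅  M[L2]=10
step 14: P3: store L2 := 35  ⟶  IIIM  (L2)  txn=BusUpgr  M[L2]=10
step 15: P3: store L0 := 72  ⟶  IIIM  (L0)  txn=BusRdX  M[L0]=79
step 16: P2: load  L1  ⟶  IIEI  (L1)  txn=BusRd  M[L1]=40
step 17: P3: load  L2  ⟶  IIIM  (L2)  txn=∅  M[L2]=10
step 18: P0: load  L2  ⟶  SIIS  (L2)  txn=BusRd+Flush  M[L2]=35
step 19: P1: load  L0  ⟶  ISIS  (L0)  txn=BusRd+Flush  M[L0]=72

invalidations = 1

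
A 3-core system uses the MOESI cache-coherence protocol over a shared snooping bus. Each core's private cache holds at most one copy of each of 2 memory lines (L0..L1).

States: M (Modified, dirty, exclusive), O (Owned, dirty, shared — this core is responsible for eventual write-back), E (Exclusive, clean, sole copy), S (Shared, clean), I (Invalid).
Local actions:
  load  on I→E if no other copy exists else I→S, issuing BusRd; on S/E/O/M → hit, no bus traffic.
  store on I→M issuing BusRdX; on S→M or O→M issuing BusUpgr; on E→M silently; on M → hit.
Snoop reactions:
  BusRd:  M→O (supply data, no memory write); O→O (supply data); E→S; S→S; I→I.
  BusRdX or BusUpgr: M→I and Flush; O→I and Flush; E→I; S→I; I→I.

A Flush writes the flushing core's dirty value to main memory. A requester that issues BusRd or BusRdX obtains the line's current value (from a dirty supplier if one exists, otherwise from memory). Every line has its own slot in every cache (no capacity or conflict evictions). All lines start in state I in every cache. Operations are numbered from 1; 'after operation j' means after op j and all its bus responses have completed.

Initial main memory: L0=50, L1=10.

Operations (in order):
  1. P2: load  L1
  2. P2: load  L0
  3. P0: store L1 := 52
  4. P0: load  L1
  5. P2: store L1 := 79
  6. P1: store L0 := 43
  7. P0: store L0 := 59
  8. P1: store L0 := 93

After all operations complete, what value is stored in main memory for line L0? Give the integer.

[1] P2: load  L1 | P0:I, P1:I, P2:E(10) | bus: BusRd
[2] P2: load  L0 | P0:I, P1:I, P2:E(50) | bus: BusRd
[3] P0: store L1 := 52 | P0:M(52), P1:I, P2:I | bus: BusRdX
[4] P0: load  L1 | P0:M(52), P1:I, P2:I | bus: none
[5] P2: store L1 := 79 | P0:I, P1:I, P2:M(79) | bus: BusRdX,Flush
[6] P1: store L0 := 43 | P0:I, P1:M(43), P2:I | bus: BusRdX
[7] P0: store L0 := 59 | P0:M(59), P1:I, P2:I | bus: BusRdX,Flush
[8] P1: store L0 := 93 | P0:I, P1:M(93), P2:I | bus: BusRdX,Flush

memory[L0] = 59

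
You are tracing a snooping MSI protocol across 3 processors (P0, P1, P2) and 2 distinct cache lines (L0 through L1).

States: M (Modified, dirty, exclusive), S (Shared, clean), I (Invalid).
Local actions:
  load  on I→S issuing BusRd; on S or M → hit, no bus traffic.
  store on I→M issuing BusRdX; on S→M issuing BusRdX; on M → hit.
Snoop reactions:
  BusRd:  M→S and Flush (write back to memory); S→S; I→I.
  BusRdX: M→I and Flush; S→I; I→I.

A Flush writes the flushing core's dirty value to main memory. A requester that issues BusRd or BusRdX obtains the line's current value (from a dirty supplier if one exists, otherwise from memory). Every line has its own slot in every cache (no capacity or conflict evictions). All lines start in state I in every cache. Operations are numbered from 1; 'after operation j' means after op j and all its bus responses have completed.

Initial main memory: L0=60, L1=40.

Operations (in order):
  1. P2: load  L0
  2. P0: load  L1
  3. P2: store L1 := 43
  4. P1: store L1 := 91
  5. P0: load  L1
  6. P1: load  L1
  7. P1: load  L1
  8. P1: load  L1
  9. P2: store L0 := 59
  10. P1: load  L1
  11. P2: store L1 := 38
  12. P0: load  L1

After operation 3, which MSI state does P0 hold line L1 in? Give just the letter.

step 1: P2: load  L0  ⟶  IIS  (L0)  txn=BusRd  M[L0]=60
step 2: P0: load  L1  ⟶  SII  (L1)  txn=BusRd  M[L1]=40
step 3: P2: store L1 := 43  ⟶  IIM  (L1)  txn=BusRdX  M[L1]=40
step 4: P1: store L1 := 91  ⟶  IMI  (L1)  txn=BusRdX+Flush  M[L1]=43
step 5: P0: load  L1  ⟶  SSI  (L1)  txn=BusRd+Flush  M[L1]=91
step 6: P1: load  L1  ⟶  SSI  (L1)  txn=∅  M[L1]=91
step 7: P1: load  L1  ⟶  SSI  (L1)  txn=∅  M[L1]=91
step 8: P1: load  L1  ⟶  SSI  (L1)  txn=∅  M[L1]=91
step 9: P2: store L0 := 59  ⟶  IIM  (L0)  txn=BusRdX  M[L0]=60
step 10: P1: load  L1  ⟶  SSI  (L1)  txn=∅  M[L1]=91
step 11: P2: store L1 := 38  ⟶  IIM  (L1)  txn=BusRdX  M[L1]=91
step 12: P0: load  L1  ⟶  SIS  (L1)  txn=BusRd+Flush  M[L1]=38

state = I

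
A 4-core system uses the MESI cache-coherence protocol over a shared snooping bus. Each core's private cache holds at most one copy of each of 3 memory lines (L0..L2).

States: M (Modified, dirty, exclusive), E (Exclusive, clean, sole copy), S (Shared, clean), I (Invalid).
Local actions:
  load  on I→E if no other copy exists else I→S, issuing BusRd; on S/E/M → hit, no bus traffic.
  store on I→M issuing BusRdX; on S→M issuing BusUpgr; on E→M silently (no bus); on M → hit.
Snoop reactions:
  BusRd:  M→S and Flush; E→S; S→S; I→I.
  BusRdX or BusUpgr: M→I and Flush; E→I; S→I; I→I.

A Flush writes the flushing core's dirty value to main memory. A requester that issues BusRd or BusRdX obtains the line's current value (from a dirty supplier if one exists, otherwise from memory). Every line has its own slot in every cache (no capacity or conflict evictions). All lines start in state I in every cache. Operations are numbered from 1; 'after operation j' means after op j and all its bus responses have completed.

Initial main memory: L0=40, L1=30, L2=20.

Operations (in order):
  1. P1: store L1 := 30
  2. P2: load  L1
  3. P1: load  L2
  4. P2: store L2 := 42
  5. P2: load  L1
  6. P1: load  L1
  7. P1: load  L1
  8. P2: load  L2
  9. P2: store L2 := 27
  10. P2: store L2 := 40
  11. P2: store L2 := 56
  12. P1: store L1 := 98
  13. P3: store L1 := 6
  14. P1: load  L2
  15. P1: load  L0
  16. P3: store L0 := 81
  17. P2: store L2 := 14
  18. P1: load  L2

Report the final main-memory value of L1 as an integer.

  op1 P1: store L1 := 30 → I/M/I/I on L1; bus BusRdX; mem=30
  op2 P2: load  L1 → I/S/S/I on L1; bus BusRd Flush; mem=30
  op3 P1: load  L2 → I/E/I/I on L2; bus BusRd; mem=20
  op4 P2: store L2 := 42 → I/I/M/I on L2; bus BusRdX; mem=20
  op5 P2: load  L1 → I/S/S/I on L1; bus (none); mem=30
  op6 P1: load  L1 → I/S/S/I on L1; bus (none); mem=30
  op7 P1: load  L1 → I/S/S/I on L1; bus (none); mem=30
  op8 P2: load  L2 → I/I/M/I on L2; bus (none); mem=20
  op9 P2: store L2 := 27 → I/I/M/I on L2; bus (none); mem=20
  op10 P2: store L2 := 40 → I/I/M/I on L2; bus (none); mem=20
  op11 P2: store L2 := 56 → I/I/M/I on L2; bus (none); mem=20
  op12 P1: store L1 := 98 → I/M/I/I on L1; bus BusUpgr; mem=30
  op13 P3: store L1 := 6 → I/I/I/M on L1; bus BusRdX Flush; mem=98
  op14 P1: load  L2 → I/S/S/I on L2; bus BusRd Flush; mem=56
  op15 P1: load  L0 → I/E/I/I on L0; bus BusRd; mem=40
  op16 P3: store L0 := 81 → I/I/I/M on L0; bus BusRdX; mem=40
  op17 P2: store L2 := 14 → I/I/M/I on L2; bus BusUpgr; mem=56
  op18 P1: load  L2 → I/S/S/I on L2; bus BusRd Flush; mem=14

memory[L1] = 98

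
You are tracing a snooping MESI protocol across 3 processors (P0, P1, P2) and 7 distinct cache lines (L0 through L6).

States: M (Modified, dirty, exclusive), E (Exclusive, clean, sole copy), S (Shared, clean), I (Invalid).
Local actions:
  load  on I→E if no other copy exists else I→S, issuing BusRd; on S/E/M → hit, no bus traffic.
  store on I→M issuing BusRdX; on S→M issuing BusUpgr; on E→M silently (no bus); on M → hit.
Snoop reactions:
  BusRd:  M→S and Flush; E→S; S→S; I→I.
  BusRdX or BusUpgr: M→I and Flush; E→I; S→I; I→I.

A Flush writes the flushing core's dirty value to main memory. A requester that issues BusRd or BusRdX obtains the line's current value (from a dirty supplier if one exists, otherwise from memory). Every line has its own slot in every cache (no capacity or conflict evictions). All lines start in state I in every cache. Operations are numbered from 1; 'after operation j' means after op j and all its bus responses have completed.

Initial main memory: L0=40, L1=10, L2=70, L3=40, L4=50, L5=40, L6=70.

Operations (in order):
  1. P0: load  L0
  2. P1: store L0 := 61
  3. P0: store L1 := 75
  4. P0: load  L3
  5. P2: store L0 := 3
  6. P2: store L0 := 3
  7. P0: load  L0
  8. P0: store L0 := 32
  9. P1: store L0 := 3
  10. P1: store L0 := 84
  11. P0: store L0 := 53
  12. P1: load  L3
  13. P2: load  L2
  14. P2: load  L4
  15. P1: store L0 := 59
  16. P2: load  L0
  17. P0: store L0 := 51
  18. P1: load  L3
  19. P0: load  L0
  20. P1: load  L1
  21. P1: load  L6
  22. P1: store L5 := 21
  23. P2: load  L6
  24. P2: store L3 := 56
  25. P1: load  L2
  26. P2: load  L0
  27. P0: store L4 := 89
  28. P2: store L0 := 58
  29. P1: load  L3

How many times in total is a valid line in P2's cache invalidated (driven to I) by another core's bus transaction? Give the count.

invalidations = 3

[1] P0: load  L0 | P0:E(40), P1:I, P2:I | bus: BusRd
[2] P1: store L0 := 61 | P0:I, P1:M(61), P2:I | bus: BusRdX
[3] P0: store L1 := 75 | P0:M(75), P1:I, P2:I | bus: BusRdX
[4] P0: load  L3 | P0:E(40), P1:I, P2:I | bus: BusRd
[5] P2: store L0 := 3 | P0:I, P1:I, P2:M(3) | bus: BusRdX,Flush
[6] P2: store L0 := 3 | P0:I, P1:I, P2:M(3) | bus: none
[7] P0: load  L0 | P0:S(3), P1:I, P2:S(3) | bus: BusRd,Flush
[8] P0: store L0 := 32 | P0:M(32), P1:I, P2:I | bus: BusUpgr
[9] P1: store L0 := 3 | P0:I, P1:M(3), P2:I | bus: BusRdX,Flush
[10] P1: store L0 := 84 | P0:I, P1:M(84), P2:I | bus: none
[11] P0: store L0 := 53 | P0:M(53), P1:I, P2:I | bus: BusRdX,Flush
[12] P1: load  L3 | P0:S(40), P1:S(40), P2:I | bus: BusRd
[13] P2: load  L2 | P0:I, P1:I, P2:E(70) | bus: BusRd
[14] P2: load  L4 | P0:I, P1:I, P2:E(50) | bus: BusRd
[15] P1: store L0 := 59 | P0:I, P1:M(59), P2:I | bus: BusRdX,Flush
[16] P2: load  L0 | P0:I, P1:S(59), P2:S(59) | bus: BusRd,Flush
[17] P0: store L0 := 51 | P0:M(51), P1:I, P2:I | bus: BusRdX
[18] P1: load  L3 | P0:S(40), P1:S(40), P2:I | bus: none
[19] P0: load  L0 | P0:M(51), P1:I, P2:I | bus: none
[20] P1: load  L1 | P0:S(75), P1:S(75), P2:I | bus: BusRd,Flush
[21] P1: load  L6 | P0:I, P1:E(70), P2:I | bus: BusRd
[22] P1: store L5 := 21 | P0:I, P1:M(21), P2:I | bus: BusRdX
[23] P2: load  L6 | P0:I, P1:S(70), P2:S(70) | bus: BusRd
[24] P2: store L3 := 56 | P0:I, P1:I, P2:M(56) | bus: BusRdX
[25] P1: load  L2 | P0:I, P1:S(70), P2:S(70) | bus: BusRd
[26] P2: load  L0 | P0:S(51), P1:I, P2:S(51) | bus: BusRd,Flush
[27] P0: store L4 := 89 | P0:M(89), P1:I, P2:I | bus: BusRdX
[28] P2: store L0 := 58 | P0:I, P1:I, P2:M(58) | bus: BusUpgr
[29] P1: load  L3 | P0:I, P1:S(56), P2:S(56) | bus: BusRd,Flush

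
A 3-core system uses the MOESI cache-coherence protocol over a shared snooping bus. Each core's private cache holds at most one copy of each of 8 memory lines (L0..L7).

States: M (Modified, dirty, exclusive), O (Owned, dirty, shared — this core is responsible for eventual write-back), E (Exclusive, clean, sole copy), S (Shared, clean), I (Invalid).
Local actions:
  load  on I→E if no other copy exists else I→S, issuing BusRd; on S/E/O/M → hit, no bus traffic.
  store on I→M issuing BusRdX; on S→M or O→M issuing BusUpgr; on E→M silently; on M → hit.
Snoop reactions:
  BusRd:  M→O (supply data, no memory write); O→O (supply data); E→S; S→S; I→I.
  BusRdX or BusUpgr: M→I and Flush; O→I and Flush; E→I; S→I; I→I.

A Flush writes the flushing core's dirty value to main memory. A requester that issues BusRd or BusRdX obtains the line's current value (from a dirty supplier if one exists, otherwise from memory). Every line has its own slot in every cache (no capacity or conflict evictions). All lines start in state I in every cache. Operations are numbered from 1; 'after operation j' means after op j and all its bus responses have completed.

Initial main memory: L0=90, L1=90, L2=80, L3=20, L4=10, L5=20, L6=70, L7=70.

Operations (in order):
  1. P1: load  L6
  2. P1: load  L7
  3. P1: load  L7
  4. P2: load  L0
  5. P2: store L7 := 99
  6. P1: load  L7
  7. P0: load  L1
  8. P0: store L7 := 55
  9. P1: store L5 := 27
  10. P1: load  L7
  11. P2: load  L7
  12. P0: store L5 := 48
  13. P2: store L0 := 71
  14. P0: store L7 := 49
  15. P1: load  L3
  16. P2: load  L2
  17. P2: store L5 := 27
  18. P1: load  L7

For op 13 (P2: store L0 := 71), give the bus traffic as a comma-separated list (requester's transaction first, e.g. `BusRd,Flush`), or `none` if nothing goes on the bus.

bus = none

[1] P1: load  L6 | P0:I, P1:E(70), P2:I | bus: BusRd
[2] P1: load  L7 | P0:I, P1:E(70), P2:I | bus: BusRd
[3] P1: load  L7 | P0:I, P1:E(70), P2:I | bus: none
[4] P2: load  L0 | P0:I, P1:I, P2:E(90) | bus: BusRd
[5] P2: store L7 := 99 | P0:I, P1:I, P2:M(99) | bus: BusRdX
[6] P1: load  L7 | P0:I, P1:S(99), P2:O(99) | bus: BusRd
[7] P0: load  L1 | P0:E(90), P1:I, P2:I | bus: BusRd
[8] P0: store L7 := 55 | P0:M(55), P1:I, P2:I | bus: BusRdX,Flush
[9] P1: store L5 := 27 | P0:I, P1:M(27), P2:I | bus: BusRdX
[10] P1: load  L7 | P0:O(55), P1:S(55), P2:I | bus: BusRd
[11] P2: load  L7 | P0:O(55), P1:S(55), P2:S(55) | bus: BusRd
[12] P0: store L5 := 48 | P0:M(48), P1:I, P2:I | bus: BusRdX,Flush
[13] P2: store L0 := 71 | P0:I, P1:I, P2:M(71) | bus: none
[14] P0: store L7 := 49 | P0:M(49), P1:I, P2:I | bus: BusUpgr
[15] P1: load  L3 | P0:I, P1:E(20), P2:I | bus: BusRd
[16] P2: load  L2 | P0:I, P1:I, P2:E(80) | bus: BusRd
[17] P2: store L5 := 27 | P0:I, P1:I, P2:M(27) | bus: BusRdX,Flush
[18] P1: load  L7 | P0:O(49), P1:S(49), P2:I | bus: BusRd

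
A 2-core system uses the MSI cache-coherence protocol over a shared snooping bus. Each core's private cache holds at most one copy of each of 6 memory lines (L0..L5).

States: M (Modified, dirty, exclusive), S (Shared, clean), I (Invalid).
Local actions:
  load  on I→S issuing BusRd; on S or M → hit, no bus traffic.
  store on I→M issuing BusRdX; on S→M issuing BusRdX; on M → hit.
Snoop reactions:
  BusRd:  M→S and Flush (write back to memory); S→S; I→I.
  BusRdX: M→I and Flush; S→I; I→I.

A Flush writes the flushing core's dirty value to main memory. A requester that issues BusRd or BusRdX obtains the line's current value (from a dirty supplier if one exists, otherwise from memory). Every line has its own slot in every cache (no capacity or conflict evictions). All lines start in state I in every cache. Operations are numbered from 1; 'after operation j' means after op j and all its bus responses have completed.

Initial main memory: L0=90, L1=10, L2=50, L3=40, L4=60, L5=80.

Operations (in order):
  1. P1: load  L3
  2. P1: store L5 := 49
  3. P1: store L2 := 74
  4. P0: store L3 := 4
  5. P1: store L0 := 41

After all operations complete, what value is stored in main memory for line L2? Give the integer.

memory[L2] = 50

step 1: P1: load  L3  ⟶  IS  (L3)  txn=BusRd  M[L3]=40
step 2: P1: store L5 := 49  ⟶  IM  (L5)  txn=BusRdX  M[L5]=80
step 3: P1: store L2 := 74  ⟶  IM  (L2)  txn=BusRdX  M[L2]=50
step 4: P0: store L3 := 4  ⟶  MI  (L3)  txn=BusRdX  M[L3]=40
step 5: P1: store L0 := 41  ⟶  IM  (L0)  txn=BusRdX  M[L0]=90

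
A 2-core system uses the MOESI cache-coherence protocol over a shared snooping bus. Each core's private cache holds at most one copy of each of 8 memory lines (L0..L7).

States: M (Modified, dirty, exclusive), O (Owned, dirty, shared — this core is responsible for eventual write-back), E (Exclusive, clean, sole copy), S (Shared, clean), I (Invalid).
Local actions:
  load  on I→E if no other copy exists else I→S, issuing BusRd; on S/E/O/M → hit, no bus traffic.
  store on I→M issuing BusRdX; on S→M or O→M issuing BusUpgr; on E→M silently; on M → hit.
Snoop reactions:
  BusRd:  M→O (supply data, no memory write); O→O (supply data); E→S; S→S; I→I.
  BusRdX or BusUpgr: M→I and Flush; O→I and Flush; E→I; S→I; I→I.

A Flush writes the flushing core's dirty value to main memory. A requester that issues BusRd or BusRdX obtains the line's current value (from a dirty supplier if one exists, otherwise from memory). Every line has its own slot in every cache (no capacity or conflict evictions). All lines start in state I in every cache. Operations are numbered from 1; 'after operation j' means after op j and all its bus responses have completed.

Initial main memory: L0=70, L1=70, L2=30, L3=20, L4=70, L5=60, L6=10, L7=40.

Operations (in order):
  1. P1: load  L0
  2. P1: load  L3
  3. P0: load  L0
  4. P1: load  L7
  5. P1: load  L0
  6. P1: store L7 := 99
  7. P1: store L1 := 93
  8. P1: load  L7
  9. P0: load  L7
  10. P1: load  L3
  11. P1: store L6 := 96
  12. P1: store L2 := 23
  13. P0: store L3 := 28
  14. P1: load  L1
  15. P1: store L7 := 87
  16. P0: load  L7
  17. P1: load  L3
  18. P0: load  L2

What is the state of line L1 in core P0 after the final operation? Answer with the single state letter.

step 1: P1: load  L0  ⟶  IE  (L0)  txn=BusRd  M[L0]=70
step 2: P1: load  L3  ⟶  IE  (L3)  txn=BusRd  M[L3]=20
step 3: P0: load  L0  ⟶  SS  (L0)  txn=BusRd  M[L0]=70
step 4: P1: load  L7  ⟶  IE  (L7)  txn=BusRd  M[L7]=40
step 5: P1: load  L0  ⟶  SS  (L0)  txn=∅  M[L0]=70
step 6: P1: store L7 := 99  ⟶  IM  (L7)  txn=∅  M[L7]=40
step 7: P1: store L1 := 93  ⟶  IM  (L1)  txn=BusRdX  M[L1]=70
step 8: P1: load  L7  ⟶  IM  (L7)  txn=∅  M[L7]=40
step 9: P0: load  L7  ⟶  SO  (L7)  txn=BusRd  M[L7]=40
step 10: P1: load  L3  ⟶  IE  (L3)  txn=∅  M[L3]=20
step 11: P1: store L6 := 96  ⟶  IM  (L6)  txn=BusRdX  M[L6]=10
step 12: P1: store L2 := 23  ⟶  IM  (L2)  txn=BusRdX  M[L2]=30
step 13: P0: store L3 := 28  ⟶  MI  (L3)  txn=BusRdX  M[L3]=20
step 14: P1: load  L1  ⟶  IM  (L1)  txn=∅  M[L1]=70
step 15: P1: store L7 := 87  ⟶  IM  (L7)  txn=BusUpgr  M[L7]=40
step 16: P0: load  L7  ⟶  SO  (L7)  txn=BusRd  M[L7]=40
step 17: P1: load  L3  ⟶  OS  (L3)  txn=BusRd  M[L3]=20
step 18: P0: load  L2  ⟶  SO  (L2)  txn=BusRd  M[L2]=30

state = I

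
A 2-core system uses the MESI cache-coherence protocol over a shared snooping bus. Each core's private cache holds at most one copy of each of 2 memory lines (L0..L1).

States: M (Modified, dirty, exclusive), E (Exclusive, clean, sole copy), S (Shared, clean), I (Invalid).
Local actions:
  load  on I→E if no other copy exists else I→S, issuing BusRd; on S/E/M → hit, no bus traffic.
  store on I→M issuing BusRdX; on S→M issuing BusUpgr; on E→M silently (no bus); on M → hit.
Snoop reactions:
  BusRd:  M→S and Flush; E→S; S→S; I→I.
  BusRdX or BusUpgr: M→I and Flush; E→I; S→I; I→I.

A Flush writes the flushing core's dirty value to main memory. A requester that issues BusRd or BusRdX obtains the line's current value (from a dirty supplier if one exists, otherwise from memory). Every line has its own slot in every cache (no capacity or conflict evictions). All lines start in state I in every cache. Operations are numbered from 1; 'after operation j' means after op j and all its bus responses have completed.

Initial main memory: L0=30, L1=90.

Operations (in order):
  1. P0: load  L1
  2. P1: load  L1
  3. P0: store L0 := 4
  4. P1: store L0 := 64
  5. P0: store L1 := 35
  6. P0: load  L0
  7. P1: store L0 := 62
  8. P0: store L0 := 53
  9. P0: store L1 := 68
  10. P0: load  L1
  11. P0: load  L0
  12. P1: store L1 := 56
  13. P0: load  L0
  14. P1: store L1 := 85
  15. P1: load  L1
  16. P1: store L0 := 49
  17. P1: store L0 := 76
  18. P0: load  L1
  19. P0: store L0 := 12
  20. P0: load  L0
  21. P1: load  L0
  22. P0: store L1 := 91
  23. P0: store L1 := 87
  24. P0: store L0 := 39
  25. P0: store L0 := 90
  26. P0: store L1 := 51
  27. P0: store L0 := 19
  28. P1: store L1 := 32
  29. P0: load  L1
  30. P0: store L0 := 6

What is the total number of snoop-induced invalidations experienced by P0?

invalidations = 5

[1] P0: load  L1 | P0:E(90), P1:I | bus: BusRd
[2] P1: load  L1 | P0:S(90), P1:S(90) | bus: BusRd
[3] P0: store L0 := 4 | P0:M(4), P1:I | bus: BusRdX
[4] P1: store L0 := 64 | P0:I, P1:M(64) | bus: BusRdX,Flush
[5] P0: store L1 := 35 | P0:M(35), P1:I | bus: BusUpgr
[6] P0: load  L0 | P0:S(64), P1:S(64) | bus: BusRd,Flush
[7] P1: store L0 := 62 | P0:I, P1:M(62) | bus: BusUpgr
[8] P0: store L0 := 53 | P0:M(53), P1:I | bus: BusRdX,Flush
[9] P0: store L1 := 68 | P0:M(68), P1:I | bus: none
[10] P0: load  L1 | P0:M(68), P1:I | bus: none
[11] P0: load  L0 | P0:M(53), P1:I | bus: none
[12] P1: store L1 := 56 | P0:I, P1:M(56) | bus: BusRdX,Flush
[13] P0: load  L0 | P0:M(53), P1:I | bus: none
[14] P1: store L1 := 85 | P0:I, P1:M(85) | bus: none
[15] P1: load  L1 | P0:I, P1:M(85) | bus: none
[16] P1: store L0 := 49 | P0:I, P1:M(49) | bus: BusRdX,Flush
[17] P1: store L0 := 76 | P0:I, P1:M(76) | bus: none
[18] P0: load  L1 | P0:S(85), P1:S(85) | bus: BusRd,Flush
[19] P0: store L0 := 12 | P0:M(12), P1:I | bus: BusRdX,Flush
[20] P0: load  L0 | P0:M(12), P1:I | bus: none
[21] P1: load  L0 | P0:S(12), P1:S(12) | bus: BusRd,Flush
[22] P0: store L1 := 91 | P0:M(91), P1:I | bus: BusUpgr
[23] P0: store L1 := 87 | P0:M(87), P1:I | bus: none
[24] P0: store L0 := 39 | P0:M(39), P1:I | bus: BusUpgr
[25] P0: store L0 := 90 | P0:M(90), P1:I | bus: none
[26] P0: store L1 := 51 | P0:M(51), P1:I | bus: none
[27] P0: store L0 := 19 | P0:M(19), P1:I | bus: none
[28] P1: store L1 := 32 | P0:I, P1:M(32) | bus: BusRdX,Flush
[29] P0: load  L1 | P0:S(32), P1:S(32) | bus: BusRd,Flush
[30] P0: store L0 := 6 | P0:M(6), P1:I | bus: none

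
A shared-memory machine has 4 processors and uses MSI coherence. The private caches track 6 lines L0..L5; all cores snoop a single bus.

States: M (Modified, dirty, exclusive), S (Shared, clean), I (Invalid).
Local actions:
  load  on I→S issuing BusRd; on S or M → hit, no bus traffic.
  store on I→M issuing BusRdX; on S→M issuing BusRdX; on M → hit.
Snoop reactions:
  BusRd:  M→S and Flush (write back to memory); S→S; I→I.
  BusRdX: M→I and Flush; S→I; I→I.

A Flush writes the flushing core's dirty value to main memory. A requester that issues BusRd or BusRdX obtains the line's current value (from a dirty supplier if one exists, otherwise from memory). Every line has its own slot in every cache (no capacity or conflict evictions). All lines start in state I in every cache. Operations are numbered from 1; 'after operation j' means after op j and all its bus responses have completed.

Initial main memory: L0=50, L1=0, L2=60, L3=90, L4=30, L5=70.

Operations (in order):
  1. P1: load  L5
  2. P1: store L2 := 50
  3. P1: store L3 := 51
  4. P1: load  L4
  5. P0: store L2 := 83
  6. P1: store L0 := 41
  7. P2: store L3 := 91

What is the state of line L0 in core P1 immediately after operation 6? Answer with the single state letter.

state = M

step 1: P1: load  L5  ⟶  ISII  (L5)  txn=BusRd  M[L5]=70
step 2: P1: store L2 := 50  ⟶  IMII  (L2)  txn=BusRdX  M[L2]=60
step 3: P1: store L3 := 51  ⟶  IMII  (L3)  txn=BusRdX  M[L3]=90
step 4: P1: load  L4  ⟶  ISII  (L4)  txn=BusRd  M[L4]=30
step 5: P0: store L2 := 83  ⟶  MIII  (L2)  txn=BusRdX+Flush  M[L2]=50
step 6: P1: store L0 := 41  ⟶  IMII  (L0)  txn=BusRdX  M[L0]=50
step 7: P2: store L3 := 91  ⟶  IIMI  (L3)  txn=BusRdX+Flush  M[L3]=51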